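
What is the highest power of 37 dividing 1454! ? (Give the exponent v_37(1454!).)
v_37(1454!) = 40

Legendre's formula: v_p(n!) = Σ_{k ≥ 1} ⌊n / p^k⌋. For p = 37, n = 1454, the terms are:
  ⌊1454/37^1⌋ = ⌊1454/37⌋ = 39
  ⌊1454/37^2⌋ = ⌊1454/1369⌋ = 1
(the next term ⌊1454/37^3⌋ = 0, terminating the sum). Summing: v_37(1454!) = 39 + 1 = 40.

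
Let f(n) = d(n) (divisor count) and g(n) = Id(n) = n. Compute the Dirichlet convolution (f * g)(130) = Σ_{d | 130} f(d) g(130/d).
(d * Id)(130) = 420

Divisors of 130: [1, 2, 5, 10, 13, 26, 65, 130]. For each d | 130:
  d = 1: d(1) · Id(130/1) = 1 · 130 = 130
  d = 2: d(2) · Id(130/2) = 2 · 65 = 130
  d = 5: d(5) · Id(130/5) = 2 · 26 = 52
  d = 10: d(10) · Id(130/10) = 4 · 13 = 52
  d = 13: d(13) · Id(130/13) = 2 · 10 = 20
  d = 26: d(26) · Id(130/26) = 4 · 5 = 20
  d = 65: d(65) · Id(130/65) = 4 · 2 = 8
  d = 130: d(130) · Id(130/130) = 8 · 1 = 8
Summing: (d * Id)(130) = 130 + 130 + 52 + 52 + 20 + 20 + 8 + 8 = 420.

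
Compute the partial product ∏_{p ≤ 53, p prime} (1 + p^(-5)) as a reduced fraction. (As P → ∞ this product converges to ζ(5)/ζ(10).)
∏ = 32347597211284988160480267437380591091977322089812731895007080802055947812864/31226639806314720763085693561071542877365250131832357293968847568717289128655

The primes p ≤ 53 are [2, 3, 5, 7, 11, 13, 17, 19, 23, 29, 31, 37, 41, 43, 47, 53]. For each, (1 + 1/p^5) = (p^5 + 1)/p^5. Multiplying these fractions over p ∈ [2, 3, 5, 7, 11, 13, 17, 19, 23, 29, 31, 37, 41, 43, 47, 53] gives 32347597211284988160480267437380591091977322089812731895007080802055947812864/31226639806314720763085693561071542877365250131832357293968847568717289128655. (In the limit P → ∞ this tends to ζ(5)/ζ(10).)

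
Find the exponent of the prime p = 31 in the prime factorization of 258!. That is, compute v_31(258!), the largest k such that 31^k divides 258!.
v_31(258!) = 8

Legendre's formula: v_p(n!) = Σ_{k ≥ 1} ⌊n / p^k⌋. For p = 31, n = 258, the terms are:
  ⌊258/31^1⌋ = ⌊258/31⌋ = 8
(the next term ⌊258/31^2⌋ = 0, terminating the sum). Summing: v_31(258!) = 8 = 8.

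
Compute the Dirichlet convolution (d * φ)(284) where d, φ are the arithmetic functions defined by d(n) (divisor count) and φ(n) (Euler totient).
(d * φ)(284) = 504

Divisors of 284: [1, 2, 4, 71, 142, 284]. For each d | 284:
  d = 1: d(1) · φ(284/1) = 1 · 140 = 140
  d = 2: d(2) · φ(284/2) = 2 · 70 = 140
  d = 4: d(4) · φ(284/4) = 3 · 70 = 210
  d = 71: d(71) · φ(284/71) = 2 · 2 = 4
  d = 142: d(142) · φ(284/142) = 4 · 1 = 4
  d = 284: d(284) · φ(284/284) = 6 · 1 = 6
Summing: (d * φ)(284) = 140 + 140 + 210 + 4 + 4 + 6 = 504.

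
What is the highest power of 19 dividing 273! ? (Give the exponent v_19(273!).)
v_19(273!) = 14

Legendre's formula: v_p(n!) = Σ_{k ≥ 1} ⌊n / p^k⌋. For p = 19, n = 273, the terms are:
  ⌊273/19^1⌋ = ⌊273/19⌋ = 14
(the next term ⌊273/19^2⌋ = 0, terminating the sum). Summing: v_19(273!) = 14 = 14.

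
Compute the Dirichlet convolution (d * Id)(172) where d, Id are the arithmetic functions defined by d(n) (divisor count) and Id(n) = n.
(d * Id)(172) = 495

Divisors of 172: [1, 2, 4, 43, 86, 172]. For each d | 172:
  d = 1: d(1) · Id(172/1) = 1 · 172 = 172
  d = 2: d(2) · Id(172/2) = 2 · 86 = 172
  d = 4: d(4) · Id(172/4) = 3 · 43 = 129
  d = 43: d(43) · Id(172/43) = 2 · 4 = 8
  d = 86: d(86) · Id(172/86) = 4 · 2 = 8
  d = 172: d(172) · Id(172/172) = 6 · 1 = 6
Summing: (d * Id)(172) = 172 + 172 + 129 + 8 + 8 + 6 = 495.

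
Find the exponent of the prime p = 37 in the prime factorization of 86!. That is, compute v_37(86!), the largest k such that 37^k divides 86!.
v_37(86!) = 2

Legendre's formula: v_p(n!) = Σ_{k ≥ 1} ⌊n / p^k⌋. For p = 37, n = 86, the terms are:
  ⌊86/37^1⌋ = ⌊86/37⌋ = 2
(the next term ⌊86/37^2⌋ = 0, terminating the sum). Summing: v_37(86!) = 2 = 2.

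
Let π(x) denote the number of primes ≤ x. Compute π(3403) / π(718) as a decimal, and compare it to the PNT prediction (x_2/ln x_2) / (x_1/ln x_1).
π(3403)/π(718) = 478/127 ≈ 3.7638;  PNT prediction ≈ 3.8328.

π(718) = 127 and π(3403) = 478, so π(3403)/π(718) ≈ 3.7638. The PNT-predicted ratio is (3403/ln(3403)) / (718/ln(718)) ≈ 3.8328. The two agree to within a few percent, as expected.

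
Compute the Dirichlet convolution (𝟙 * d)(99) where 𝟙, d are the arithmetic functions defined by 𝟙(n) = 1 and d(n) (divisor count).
(𝟙 * d)(99) = 18

Divisors of 99: [1, 3, 9, 11, 33, 99]. For each d | 99:
  d = 1: 𝟙(1) · d(99/1) = 1 · 6 = 6
  d = 3: 𝟙(3) · d(99/3) = 1 · 4 = 4
  d = 9: 𝟙(9) · d(99/9) = 1 · 2 = 2
  d = 11: 𝟙(11) · d(99/11) = 1 · 3 = 3
  d = 33: 𝟙(33) · d(99/33) = 1 · 2 = 2
  d = 99: 𝟙(99) · d(99/99) = 1 · 1 = 1
Summing: (𝟙 * d)(99) = 6 + 4 + 2 + 3 + 2 + 1 = 18.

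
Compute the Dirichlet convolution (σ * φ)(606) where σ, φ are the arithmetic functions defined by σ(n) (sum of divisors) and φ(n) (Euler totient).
(σ * φ)(606) = 4848

Divisors of 606: [1, 2, 3, 6, 101, 202, 303, 606]. For each d | 606:
  d = 1: σ(1) · φ(606/1) = 1 · 200 = 200
  d = 2: σ(2) · φ(606/2) = 3 · 200 = 600
  d = 3: σ(3) · φ(606/3) = 4 · 100 = 400
  d = 6: σ(6) · φ(606/6) = 12 · 100 = 1200
  d = 101: σ(101) · φ(606/101) = 102 · 2 = 204
  d = 202: σ(202) · φ(606/202) = 306 · 2 = 612
  d = 303: σ(303) · φ(606/303) = 408 · 1 = 408
  d = 606: σ(606) · φ(606/606) = 1224 · 1 = 1224
Summing: (σ * φ)(606) = 200 + 600 + 400 + 1200 + 204 + 612 + 408 + 1224 = 4848.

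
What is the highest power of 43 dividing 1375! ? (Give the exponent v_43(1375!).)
v_43(1375!) = 31

Legendre's formula: v_p(n!) = Σ_{k ≥ 1} ⌊n / p^k⌋. For p = 43, n = 1375, the terms are:
  ⌊1375/43^1⌋ = ⌊1375/43⌋ = 31
(the next term ⌊1375/43^2⌋ = 0, terminating the sum). Summing: v_43(1375!) = 31 = 31.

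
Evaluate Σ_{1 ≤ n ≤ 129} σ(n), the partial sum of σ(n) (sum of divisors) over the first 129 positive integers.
Σ_{n ≤ 129} σ(n) = 13711

Compute σ(n) for each 1 ≤ n ≤ 129: σ(1) = 1, σ(2) = 3, σ(3) = 4, σ(4) = 7, σ(5) = 6, σ(6) = 12, σ(7) = 8, σ(8) = 15, σ(9) = 13, σ(10) = 18, σ(11) = 12, σ(12) = 28, σ(13) = 14, σ(14) = 24, σ(15) = 24, σ(16) = 31, σ(17) = 18, σ(18) = 39, σ(19) = 20, σ(20) = 42, σ(21) = 32, σ(22) = 36, σ(23) = 24, σ(24) = 60, σ(25) = 31, σ(26) = 42, σ(27) = 40, σ(28) = 56, σ(29) = 30, σ(30) = 72, σ(31) = 32, σ(32) = 63, σ(33) = 48, σ(34) = 54, σ(35) = 48, σ(36) = 91, σ(37) = 38, σ(38) = 60, σ(39) = 56, σ(40) = 90, σ(41) = 42, σ(42) = 96, σ(43) = 44, σ(44) = 84, σ(45) = 78, σ(46) = 72, σ(47) = 48, σ(48) = 124, σ(49) = 57, σ(50) = 93, σ(51) = 72, σ(52) = 98, σ(53) = 54, σ(54) = 120, σ(55) = 72, σ(56) = 120, σ(57) = 80, σ(58) = 90, σ(59) = 60, σ(60) = 168, σ(61) = 62, σ(62) = 96, σ(63) = 104, σ(64) = 127, σ(65) = 84, σ(66) = 144, σ(67) = 68, σ(68) = 126, σ(69) = 96, σ(70) = 144, σ(71) = 72, σ(72) = 195, σ(73) = 74, σ(74) = 114, σ(75) = 124, σ(76) = 140, σ(77) = 96, σ(78) = 168, σ(79) = 80, σ(80) = 186, σ(81) = 121, σ(82) = 126, σ(83) = 84, σ(84) = 224, σ(85) = 108, σ(86) = 132, σ(87) = 120, σ(88) = 180, σ(89) = 90, σ(90) = 234, σ(91) = 112, σ(92) = 168, σ(93) = 128, σ(94) = 144, σ(95) = 120, σ(96) = 252, σ(97) = 98, σ(98) = 171, σ(99) = 156, σ(100) = 217, σ(101) = 102, σ(102) = 216, σ(103) = 104, σ(104) = 210, σ(105) = 192, σ(106) = 162, σ(107) = 108, σ(108) = 280, σ(109) = 110, σ(110) = 216, σ(111) = 152, σ(112) = 248, σ(113) = 114, σ(114) = 240, σ(115) = 144, σ(116) = 210, σ(117) = 182, σ(118) = 180, σ(119) = 144, σ(120) = 360, σ(121) = 133, σ(122) = 186, σ(123) = 168, σ(124) = 224, σ(125) = 156, σ(126) = 312, σ(127) = 128, σ(128) = 255, σ(129) = 176. Summing all 129 values: 13711. (Average order: Σ_{n ≤ x} σ(n) ~ (π²/12) x². For x = 129, (π²/12)·129² ≈ 13686.67.)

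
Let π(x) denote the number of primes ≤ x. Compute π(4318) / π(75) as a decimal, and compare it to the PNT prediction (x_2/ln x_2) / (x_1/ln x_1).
π(4318)/π(75) = 590/21 ≈ 28.0952;  PNT prediction ≈ 29.6960.

π(75) = 21 and π(4318) = 590, so π(4318)/π(75) ≈ 28.0952. The PNT-predicted ratio is (4318/ln(4318)) / (75/ln(75)) ≈ 29.6960. The two agree to within a few percent, as expected.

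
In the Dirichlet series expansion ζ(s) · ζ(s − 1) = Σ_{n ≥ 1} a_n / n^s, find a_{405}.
σ(405) = 726

In the product (Σ m^0/m^s)(Σ k / k^s) = Σ (Σ_{d | n} d) / n^s, the coefficient of 1/n^s is σ(n) = Σ_{d | n} d. For n = 405, divisors are [1, 3, 5, 9, 15, 27, 45, 81, 135, 405]; summing: σ(405) = 726.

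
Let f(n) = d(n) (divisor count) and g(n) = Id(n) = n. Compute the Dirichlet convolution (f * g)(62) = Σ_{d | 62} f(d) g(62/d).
(d * Id)(62) = 132

Divisors of 62: [1, 2, 31, 62]. For each d | 62:
  d = 1: d(1) · Id(62/1) = 1 · 62 = 62
  d = 2: d(2) · Id(62/2) = 2 · 31 = 62
  d = 31: d(31) · Id(62/31) = 2 · 2 = 4
  d = 62: d(62) · Id(62/62) = 4 · 1 = 4
Summing: (d * Id)(62) = 62 + 62 + 4 + 4 = 132.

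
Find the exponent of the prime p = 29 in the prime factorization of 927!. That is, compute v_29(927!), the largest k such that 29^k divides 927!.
v_29(927!) = 32

Legendre's formula: v_p(n!) = Σ_{k ≥ 1} ⌊n / p^k⌋. For p = 29, n = 927, the terms are:
  ⌊927/29^1⌋ = ⌊927/29⌋ = 31
  ⌊927/29^2⌋ = ⌊927/841⌋ = 1
(the next term ⌊927/29^3⌋ = 0, terminating the sum). Summing: v_29(927!) = 31 + 1 = 32.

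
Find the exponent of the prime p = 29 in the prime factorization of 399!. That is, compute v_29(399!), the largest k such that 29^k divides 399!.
v_29(399!) = 13

Legendre's formula: v_p(n!) = Σ_{k ≥ 1} ⌊n / p^k⌋. For p = 29, n = 399, the terms are:
  ⌊399/29^1⌋ = ⌊399/29⌋ = 13
(the next term ⌊399/29^2⌋ = 0, terminating the sum). Summing: v_29(399!) = 13 = 13.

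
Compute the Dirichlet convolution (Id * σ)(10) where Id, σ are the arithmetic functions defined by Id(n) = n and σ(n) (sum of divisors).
(Id * σ)(10) = 55

Divisors of 10: [1, 2, 5, 10]. For each d | 10:
  d = 1: Id(1) · σ(10/1) = 1 · 18 = 18
  d = 2: Id(2) · σ(10/2) = 2 · 6 = 12
  d = 5: Id(5) · σ(10/5) = 5 · 3 = 15
  d = 10: Id(10) · σ(10/10) = 10 · 1 = 10
Summing: (Id * σ)(10) = 18 + 12 + 15 + 10 = 55.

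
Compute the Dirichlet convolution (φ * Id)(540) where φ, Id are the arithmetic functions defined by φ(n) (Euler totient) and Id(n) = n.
(φ * Id)(540) = 5832

Divisors of 540: [1, 2, 3, 4, 5, 6, 9, 10, 12, 15, 18, 20, 27, 30, 36, 45, 54, 60, 90, 108, 135, 180, 270, 540]. For each d | 540:
  d = 1: φ(1) · Id(540/1) = 1 · 540 = 540
  d = 2: φ(2) · Id(540/2) = 1 · 270 = 270
  d = 3: φ(3) · Id(540/3) = 2 · 180 = 360
  d = 4: φ(4) · Id(540/4) = 2 · 135 = 270
  d = 5: φ(5) · Id(540/5) = 4 · 108 = 432
  d = 6: φ(6) · Id(540/6) = 2 · 90 = 180
  d = 9: φ(9) · Id(540/9) = 6 · 60 = 360
  d = 10: φ(10) · Id(540/10) = 4 · 54 = 216
  d = 12: φ(12) · Id(540/12) = 4 · 45 = 180
  d = 15: φ(15) · Id(540/15) = 8 · 36 = 288
  d = 18: φ(18) · Id(540/18) = 6 · 30 = 180
  d = 20: φ(20) · Id(540/20) = 8 · 27 = 216
  d = 27: φ(27) · Id(540/27) = 18 · 20 = 360
  d = 30: φ(30) · Id(540/30) = 8 · 18 = 144
  d = 36: φ(36) · Id(540/36) = 12 · 15 = 180
  d = 45: φ(45) · Id(540/45) = 24 · 12 = 288
  d = 54: φ(54) · Id(540/54) = 18 · 10 = 180
  d = 60: φ(60) · Id(540/60) = 16 · 9 = 144
  d = 90: φ(90) · Id(540/90) = 24 · 6 = 144
  d = 108: φ(108) · Id(540/108) = 36 · 5 = 180
  d = 135: φ(135) · Id(540/135) = 72 · 4 = 288
  d = 180: φ(180) · Id(540/180) = 48 · 3 = 144
  d = 270: φ(270) · Id(540/270) = 72 · 2 = 144
  d = 540: φ(540) · Id(540/540) = 144 · 1 = 144
Summing: (φ * Id)(540) = 540 + 270 + 360 + 270 + 432 + 180 + 360 + 216 + 180 + 288 + 180 + 216 + 360 + 144 + 180 + 288 + 180 + 144 + 144 + 180 + 288 + 144 + 144 + 144 = 5832.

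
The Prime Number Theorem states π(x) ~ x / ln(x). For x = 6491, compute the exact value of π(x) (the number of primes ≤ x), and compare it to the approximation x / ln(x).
π(6491) = 842;  x/ln(x) ≈ 739.45;  relative error ≈ 12.18%.

Directly count primes up to 6491: π(6491) = 842. The PNT approximation gives 6491/ln(6491) ≈ 6491/8.77817 ≈ 739.45. Relative error (π(x) − x/ln(x)) / π(x) ≈ 12.18%; the approximation is known to undercount slightly (Li(x) is a better estimate).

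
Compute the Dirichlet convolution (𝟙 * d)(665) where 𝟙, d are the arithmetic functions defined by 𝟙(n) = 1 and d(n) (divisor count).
(𝟙 * d)(665) = 27

Divisors of 665: [1, 5, 7, 19, 35, 95, 133, 665]. For each d | 665:
  d = 1: 𝟙(1) · d(665/1) = 1 · 8 = 8
  d = 5: 𝟙(5) · d(665/5) = 1 · 4 = 4
  d = 7: 𝟙(7) · d(665/7) = 1 · 4 = 4
  d = 19: 𝟙(19) · d(665/19) = 1 · 4 = 4
  d = 35: 𝟙(35) · d(665/35) = 1 · 2 = 2
  d = 95: 𝟙(95) · d(665/95) = 1 · 2 = 2
  d = 133: 𝟙(133) · d(665/133) = 1 · 2 = 2
  d = 665: 𝟙(665) · d(665/665) = 1 · 1 = 1
Summing: (𝟙 * d)(665) = 8 + 4 + 4 + 4 + 2 + 2 + 2 + 1 = 27.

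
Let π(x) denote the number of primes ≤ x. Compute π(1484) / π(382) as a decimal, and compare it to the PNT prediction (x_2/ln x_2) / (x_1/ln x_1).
π(1484)/π(382) = 235/75 ≈ 3.1333;  PNT prediction ≈ 3.1629.

π(382) = 75 and π(1484) = 235, so π(1484)/π(382) ≈ 3.1333. The PNT-predicted ratio is (1484/ln(1484)) / (382/ln(382)) ≈ 3.1629. The two agree to within a few percent, as expected.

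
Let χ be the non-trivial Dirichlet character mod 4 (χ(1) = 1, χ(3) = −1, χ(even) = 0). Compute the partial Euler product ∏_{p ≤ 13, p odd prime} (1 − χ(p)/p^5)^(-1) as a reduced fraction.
∏ = 700807599951834375/703510729567397888

The odd primes p ≤ 13 are [3, 5, 7, 11, 13]. For each, χ(p) = 1 if p ≡ 1 mod 4, χ(p) = −1 if p ≡ 3 mod 4. Taking (1 − χ(p)/p^5)^(-1) = p^5/(p^5 − χ(p)): (1 − (-1)/3^5)^(-1) · (1 − (1)/5^5)^(-1) · (1 − (-1)/7^5)^(-1) · (1 − (-1)/11^5)^(-1) · (1 − (1)/13^5)^(-1) = 700807599951834375/703510729567397888.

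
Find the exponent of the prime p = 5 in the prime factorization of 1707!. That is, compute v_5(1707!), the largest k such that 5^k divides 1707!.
v_5(1707!) = 424

Legendre's formula: v_p(n!) = Σ_{k ≥ 1} ⌊n / p^k⌋. For p = 5, n = 1707, the terms are:
  ⌊1707/5^1⌋ = ⌊1707/5⌋ = 341
  ⌊1707/5^2⌋ = ⌊1707/25⌋ = 68
  ⌊1707/5^3⌋ = ⌊1707/125⌋ = 13
  ⌊1707/5^4⌋ = ⌊1707/625⌋ = 2
(the next term ⌊1707/5^5⌋ = 0, terminating the sum). Summing: v_5(1707!) = 341 + 68 + 13 + 2 = 424.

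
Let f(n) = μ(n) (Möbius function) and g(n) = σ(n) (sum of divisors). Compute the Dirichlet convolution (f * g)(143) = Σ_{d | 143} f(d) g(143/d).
(μ * σ)(143) = 143

Divisors of 143: [1, 11, 13, 143]. For each d | 143:
  d = 1: μ(1) · σ(143/1) = 1 · 168 = 168
  d = 11: μ(11) · σ(143/11) = -1 · 14 = -14
  d = 13: μ(13) · σ(143/13) = -1 · 12 = -12
  d = 143: μ(143) · σ(143/143) = 1 · 1 = 1
Summing: (μ * σ)(143) = 168 + -14 + -12 + 1 = 143.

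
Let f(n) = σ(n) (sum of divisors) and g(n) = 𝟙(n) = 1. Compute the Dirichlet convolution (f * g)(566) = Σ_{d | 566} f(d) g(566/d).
(σ * 𝟙)(566) = 1140

Divisors of 566: [1, 2, 283, 566]. For each d | 566:
  d = 1: σ(1) · 𝟙(566/1) = 1 · 1 = 1
  d = 2: σ(2) · 𝟙(566/2) = 3 · 1 = 3
  d = 283: σ(283) · 𝟙(566/283) = 284 · 1 = 284
  d = 566: σ(566) · 𝟙(566/566) = 852 · 1 = 852
Summing: (σ * 𝟙)(566) = 1 + 3 + 284 + 852 = 1140.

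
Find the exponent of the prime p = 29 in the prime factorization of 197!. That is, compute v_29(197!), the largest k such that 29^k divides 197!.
v_29(197!) = 6

Legendre's formula: v_p(n!) = Σ_{k ≥ 1} ⌊n / p^k⌋. For p = 29, n = 197, the terms are:
  ⌊197/29^1⌋ = ⌊197/29⌋ = 6
(the next term ⌊197/29^2⌋ = 0, terminating the sum). Summing: v_29(197!) = 6 = 6.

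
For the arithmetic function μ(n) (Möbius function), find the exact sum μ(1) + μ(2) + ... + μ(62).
Σ_{n ≤ 62} μ(n) = -1

Compute μ(n) for each 1 ≤ n ≤ 62: μ(1) = 1, μ(2) = -1, μ(3) = -1, μ(4) = 0, μ(5) = -1, μ(6) = 1, μ(7) = -1, μ(8) = 0, μ(9) = 0, μ(10) = 1, μ(11) = -1, μ(12) = 0, μ(13) = -1, μ(14) = 1, μ(15) = 1, μ(16) = 0, μ(17) = -1, μ(18) = 0, μ(19) = -1, μ(20) = 0, μ(21) = 1, μ(22) = 1, μ(23) = -1, μ(24) = 0, μ(25) = 0, μ(26) = 1, μ(27) = 0, μ(28) = 0, μ(29) = -1, μ(30) = -1, μ(31) = -1, μ(32) = 0, μ(33) = 1, μ(34) = 1, μ(35) = 1, μ(36) = 0, μ(37) = -1, μ(38) = 1, μ(39) = 1, μ(40) = 0, μ(41) = -1, μ(42) = -1, μ(43) = -1, μ(44) = 0, μ(45) = 0, μ(46) = 1, μ(47) = -1, μ(48) = 0, μ(49) = 0, μ(50) = 0, μ(51) = 1, μ(52) = 0, μ(53) = -1, μ(54) = 0, μ(55) = 1, μ(56) = 0, μ(57) = 1, μ(58) = 1, μ(59) = -1, μ(60) = 0, μ(61) = -1, μ(62) = 1. Summing all 62 values: -1. (Mertens function M(x) = Σ_{n ≤ x} μ(n); on average M(x) should be small (PNT ⟺ M(x) = o(x)).)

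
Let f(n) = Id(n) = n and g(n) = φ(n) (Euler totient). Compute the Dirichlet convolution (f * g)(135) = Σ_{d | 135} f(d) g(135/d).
(Id * φ)(135) = 729

Divisors of 135: [1, 3, 5, 9, 15, 27, 45, 135]. For each d | 135:
  d = 1: Id(1) · φ(135/1) = 1 · 72 = 72
  d = 3: Id(3) · φ(135/3) = 3 · 24 = 72
  d = 5: Id(5) · φ(135/5) = 5 · 18 = 90
  d = 9: Id(9) · φ(135/9) = 9 · 8 = 72
  d = 15: Id(15) · φ(135/15) = 15 · 6 = 90
  d = 27: Id(27) · φ(135/27) = 27 · 4 = 108
  d = 45: Id(45) · φ(135/45) = 45 · 2 = 90
  d = 135: Id(135) · φ(135/135) = 135 · 1 = 135
Summing: (Id * φ)(135) = 72 + 72 + 90 + 72 + 90 + 108 + 90 + 135 = 729.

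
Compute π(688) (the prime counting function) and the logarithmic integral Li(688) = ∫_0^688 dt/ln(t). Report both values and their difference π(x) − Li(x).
π(688) = 124;  Li(688) ≈ 131.25;  π(x) − Li(x) ≈ -7.25.

Direct count of primes ≤ 688 gives π(688) = 124. Numerical evaluation of the logarithmic integral gives Li(688) ≈ 131.25. The difference π(x) − Li(x) ≈ -7.25 is typically negative for small/moderate x (Li(x) overestimates), though Littlewood's theorem shows this sign changes infinitely often.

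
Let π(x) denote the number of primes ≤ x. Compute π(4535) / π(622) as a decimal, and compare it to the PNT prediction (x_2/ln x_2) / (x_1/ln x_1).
π(4535)/π(622) = 615/114 ≈ 5.3947;  PNT prediction ≈ 5.5707.

π(622) = 114 and π(4535) = 615, so π(4535)/π(622) ≈ 5.3947. The PNT-predicted ratio is (4535/ln(4535)) / (622/ln(622)) ≈ 5.5707. The two agree to within a few percent, as expected.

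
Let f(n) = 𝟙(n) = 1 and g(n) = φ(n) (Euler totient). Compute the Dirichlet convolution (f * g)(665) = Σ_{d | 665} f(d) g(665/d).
(𝟙 * φ)(665) = 665

Divisors of 665: [1, 5, 7, 19, 35, 95, 133, 665]. For each d | 665:
  d = 1: 𝟙(1) · φ(665/1) = 1 · 432 = 432
  d = 5: 𝟙(5) · φ(665/5) = 1 · 108 = 108
  d = 7: 𝟙(7) · φ(665/7) = 1 · 72 = 72
  d = 19: 𝟙(19) · φ(665/19) = 1 · 24 = 24
  d = 35: 𝟙(35) · φ(665/35) = 1 · 18 = 18
  d = 95: 𝟙(95) · φ(665/95) = 1 · 6 = 6
  d = 133: 𝟙(133) · φ(665/133) = 1 · 4 = 4
  d = 665: 𝟙(665) · φ(665/665) = 1 · 1 = 1
Summing: (𝟙 * φ)(665) = 432 + 108 + 72 + 24 + 18 + 6 + 4 + 1 = 665.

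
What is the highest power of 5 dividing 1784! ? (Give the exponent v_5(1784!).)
v_5(1784!) = 443

Legendre's formula: v_p(n!) = Σ_{k ≥ 1} ⌊n / p^k⌋. For p = 5, n = 1784, the terms are:
  ⌊1784/5^1⌋ = ⌊1784/5⌋ = 356
  ⌊1784/5^2⌋ = ⌊1784/25⌋ = 71
  ⌊1784/5^3⌋ = ⌊1784/125⌋ = 14
  ⌊1784/5^4⌋ = ⌊1784/625⌋ = 2
(the next term ⌊1784/5^5⌋ = 0, terminating the sum). Summing: v_5(1784!) = 356 + 71 + 14 + 2 = 443.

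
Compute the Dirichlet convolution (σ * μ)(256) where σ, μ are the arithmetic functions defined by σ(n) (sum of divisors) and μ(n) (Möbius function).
(σ * μ)(256) = 256

Divisors of 256: [1, 2, 4, 8, 16, 32, 64, 128, 256]. For each d | 256:
  d = 1: σ(1) · μ(256/1) = 1 · 0 = 0
  d = 2: σ(2) · μ(256/2) = 3 · 0 = 0
  d = 4: σ(4) · μ(256/4) = 7 · 0 = 0
  d = 8: σ(8) · μ(256/8) = 15 · 0 = 0
  d = 16: σ(16) · μ(256/16) = 31 · 0 = 0
  d = 32: σ(32) · μ(256/32) = 63 · 0 = 0
  d = 64: σ(64) · μ(256/64) = 127 · 0 = 0
  d = 128: σ(128) · μ(256/128) = 255 · -1 = -255
  d = 256: σ(256) · μ(256/256) = 511 · 1 = 511
Summing: (σ * μ)(256) = 0 + 0 + 0 + 0 + 0 + 0 + 0 + -255 + 511 = 256.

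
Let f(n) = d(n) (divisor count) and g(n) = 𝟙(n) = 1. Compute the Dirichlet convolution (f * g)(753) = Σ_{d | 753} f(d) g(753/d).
(d * 𝟙)(753) = 9

Divisors of 753: [1, 3, 251, 753]. For each d | 753:
  d = 1: d(1) · 𝟙(753/1) = 1 · 1 = 1
  d = 3: d(3) · 𝟙(753/3) = 2 · 1 = 2
  d = 251: d(251) · 𝟙(753/251) = 2 · 1 = 2
  d = 753: d(753) · 𝟙(753/753) = 4 · 1 = 4
Summing: (d * 𝟙)(753) = 1 + 2 + 2 + 4 = 9.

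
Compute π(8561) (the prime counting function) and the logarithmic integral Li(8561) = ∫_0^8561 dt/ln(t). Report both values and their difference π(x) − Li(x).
π(8561) = 1066;  Li(8561) ≈ 1088.60;  π(x) − Li(x) ≈ -22.60.

Direct count of primes ≤ 8561 gives π(8561) = 1066. Numerical evaluation of the logarithmic integral gives Li(8561) ≈ 1088.60. The difference π(x) − Li(x) ≈ -22.60 is typically negative for small/moderate x (Li(x) overestimates), though Littlewood's theorem shows this sign changes infinitely often.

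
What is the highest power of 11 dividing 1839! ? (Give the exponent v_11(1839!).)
v_11(1839!) = 183

Legendre's formula: v_p(n!) = Σ_{k ≥ 1} ⌊n / p^k⌋. For p = 11, n = 1839, the terms are:
  ⌊1839/11^1⌋ = ⌊1839/11⌋ = 167
  ⌊1839/11^2⌋ = ⌊1839/121⌋ = 15
  ⌊1839/11^3⌋ = ⌊1839/1331⌋ = 1
(the next term ⌊1839/11^4⌋ = 0, terminating the sum). Summing: v_11(1839!) = 167 + 15 + 1 = 183.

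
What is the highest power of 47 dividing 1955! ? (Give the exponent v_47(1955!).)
v_47(1955!) = 41

Legendre's formula: v_p(n!) = Σ_{k ≥ 1} ⌊n / p^k⌋. For p = 47, n = 1955, the terms are:
  ⌊1955/47^1⌋ = ⌊1955/47⌋ = 41
(the next term ⌊1955/47^2⌋ = 0, terminating the sum). Summing: v_47(1955!) = 41 = 41.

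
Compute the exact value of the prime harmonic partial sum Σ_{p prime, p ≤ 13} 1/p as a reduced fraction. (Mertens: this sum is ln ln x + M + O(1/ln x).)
Σ 1/p = 40361/30030

π(13) = 6, so the primes ≤ 13 are [2, 3, 5, 7, 11, 13]. Summing 1/p over these primes: 40361/30030 ≈ 1.3440. Mertens estimate ln ln(13) + 0.2615 ≈ 1.2034.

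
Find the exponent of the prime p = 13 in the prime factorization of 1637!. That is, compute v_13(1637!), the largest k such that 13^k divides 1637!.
v_13(1637!) = 134

Legendre's formula: v_p(n!) = Σ_{k ≥ 1} ⌊n / p^k⌋. For p = 13, n = 1637, the terms are:
  ⌊1637/13^1⌋ = ⌊1637/13⌋ = 125
  ⌊1637/13^2⌋ = ⌊1637/169⌋ = 9
(the next term ⌊1637/13^3⌋ = 0, terminating the sum). Summing: v_13(1637!) = 125 + 9 = 134.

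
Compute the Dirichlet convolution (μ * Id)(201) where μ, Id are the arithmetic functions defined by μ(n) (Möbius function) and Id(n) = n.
(μ * Id)(201) = 132

Divisors of 201: [1, 3, 67, 201]. For each d | 201:
  d = 1: μ(1) · Id(201/1) = 1 · 201 = 201
  d = 3: μ(3) · Id(201/3) = -1 · 67 = -67
  d = 67: μ(67) · Id(201/67) = -1 · 3 = -3
  d = 201: μ(201) · Id(201/201) = 1 · 1 = 1
Summing: (μ * Id)(201) = 201 + -67 + -3 + 1 = 132.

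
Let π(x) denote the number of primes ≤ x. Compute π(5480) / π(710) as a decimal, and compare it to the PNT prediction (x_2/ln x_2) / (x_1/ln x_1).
π(5480)/π(710) = 724/127 ≈ 5.7008;  PNT prediction ≈ 5.8861.

π(710) = 127 and π(5480) = 724, so π(5480)/π(710) ≈ 5.7008. The PNT-predicted ratio is (5480/ln(5480)) / (710/ln(710)) ≈ 5.8861. The two agree to within a few percent, as expected.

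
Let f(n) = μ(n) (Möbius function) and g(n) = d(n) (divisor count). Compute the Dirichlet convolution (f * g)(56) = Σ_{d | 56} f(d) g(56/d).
(μ * d)(56) = 1

Divisors of 56: [1, 2, 4, 7, 8, 14, 28, 56]. For each d | 56:
  d = 1: μ(1) · d(56/1) = 1 · 8 = 8
  d = 2: μ(2) · d(56/2) = -1 · 6 = -6
  d = 4: μ(4) · d(56/4) = 0 · 4 = 0
  d = 7: μ(7) · d(56/7) = -1 · 4 = -4
  d = 8: μ(8) · d(56/8) = 0 · 2 = 0
  d = 14: μ(14) · d(56/14) = 1 · 3 = 3
  d = 28: μ(28) · d(56/28) = 0 · 2 = 0
  d = 56: μ(56) · d(56/56) = 0 · 1 = 0
Summing: (μ * d)(56) = 8 + -6 + 0 + -4 + 0 + 3 + 0 + 0 = 1.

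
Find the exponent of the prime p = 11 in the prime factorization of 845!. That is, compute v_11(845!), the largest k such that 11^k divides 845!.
v_11(845!) = 82

Legendre's formula: v_p(n!) = Σ_{k ≥ 1} ⌊n / p^k⌋. For p = 11, n = 845, the terms are:
  ⌊845/11^1⌋ = ⌊845/11⌋ = 76
  ⌊845/11^2⌋ = ⌊845/121⌋ = 6
(the next term ⌊845/11^3⌋ = 0, terminating the sum). Summing: v_11(845!) = 76 + 6 = 82.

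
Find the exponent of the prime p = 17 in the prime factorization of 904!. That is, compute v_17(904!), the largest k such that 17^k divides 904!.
v_17(904!) = 56

Legendre's formula: v_p(n!) = Σ_{k ≥ 1} ⌊n / p^k⌋. For p = 17, n = 904, the terms are:
  ⌊904/17^1⌋ = ⌊904/17⌋ = 53
  ⌊904/17^2⌋ = ⌊904/289⌋ = 3
(the next term ⌊904/17^3⌋ = 0, terminating the sum). Summing: v_17(904!) = 53 + 3 = 56.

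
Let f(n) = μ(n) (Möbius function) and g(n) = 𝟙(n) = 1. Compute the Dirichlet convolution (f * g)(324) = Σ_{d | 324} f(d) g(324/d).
(μ * 𝟙)(324) = 0

Divisors of 324: [1, 2, 3, 4, 6, 9, 12, 18, 27, 36, 54, 81, 108, 162, 324]. For each d | 324:
  d = 1: μ(1) · 𝟙(324/1) = 1 · 1 = 1
  d = 2: μ(2) · 𝟙(324/2) = -1 · 1 = -1
  d = 3: μ(3) · 𝟙(324/3) = -1 · 1 = -1
  d = 4: μ(4) · 𝟙(324/4) = 0 · 1 = 0
  d = 6: μ(6) · 𝟙(324/6) = 1 · 1 = 1
  d = 9: μ(9) · 𝟙(324/9) = 0 · 1 = 0
  d = 12: μ(12) · 𝟙(324/12) = 0 · 1 = 0
  d = 18: μ(18) · 𝟙(324/18) = 0 · 1 = 0
  d = 27: μ(27) · 𝟙(324/27) = 0 · 1 = 0
  d = 36: μ(36) · 𝟙(324/36) = 0 · 1 = 0
  d = 54: μ(54) · 𝟙(324/54) = 0 · 1 = 0
  d = 81: μ(81) · 𝟙(324/81) = 0 · 1 = 0
  d = 108: μ(108) · 𝟙(324/108) = 0 · 1 = 0
  d = 162: μ(162) · 𝟙(324/162) = 0 · 1 = 0
  d = 324: μ(324) · 𝟙(324/324) = 0 · 1 = 0
Summing: (μ * 𝟙)(324) = 1 + -1 + -1 + 0 + 1 + 0 + 0 + 0 + 0 + 0 + 0 + 0 + 0 + 0 + 0 = 0.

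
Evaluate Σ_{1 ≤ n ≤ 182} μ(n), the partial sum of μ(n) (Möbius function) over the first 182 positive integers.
Σ_{n ≤ 182} μ(n) = -5

Compute μ(n) for each 1 ≤ n ≤ 182: μ(1) = 1, μ(2) = -1, μ(3) = -1, μ(4) = 0, μ(5) = -1, μ(6) = 1, μ(7) = -1, μ(8) = 0, μ(9) = 0, μ(10) = 1, μ(11) = -1, μ(12) = 0, μ(13) = -1, μ(14) = 1, μ(15) = 1, μ(16) = 0, μ(17) = -1, μ(18) = 0, μ(19) = -1, μ(20) = 0, μ(21) = 1, μ(22) = 1, μ(23) = -1, μ(24) = 0, μ(25) = 0, μ(26) = 1, μ(27) = 0, μ(28) = 0, μ(29) = -1, μ(30) = -1, μ(31) = -1, μ(32) = 0, μ(33) = 1, μ(34) = 1, μ(35) = 1, μ(36) = 0, μ(37) = -1, μ(38) = 1, μ(39) = 1, μ(40) = 0, μ(41) = -1, μ(42) = -1, μ(43) = -1, μ(44) = 0, μ(45) = 0, μ(46) = 1, μ(47) = -1, μ(48) = 0, μ(49) = 0, μ(50) = 0, μ(51) = 1, μ(52) = 0, μ(53) = -1, μ(54) = 0, μ(55) = 1, μ(56) = 0, μ(57) = 1, μ(58) = 1, μ(59) = -1, μ(60) = 0, μ(61) = -1, μ(62) = 1, μ(63) = 0, μ(64) = 0, μ(65) = 1, μ(66) = -1, μ(67) = -1, μ(68) = 0, μ(69) = 1, μ(70) = -1, μ(71) = -1, μ(72) = 0, μ(73) = -1, μ(74) = 1, μ(75) = 0, μ(76) = 0, μ(77) = 1, μ(78) = -1, μ(79) = -1, μ(80) = 0, μ(81) = 0, μ(82) = 1, μ(83) = -1, μ(84) = 0, μ(85) = 1, μ(86) = 1, μ(87) = 1, μ(88) = 0, μ(89) = -1, μ(90) = 0, μ(91) = 1, μ(92) = 0, μ(93) = 1, μ(94) = 1, μ(95) = 1, μ(96) = 0, μ(97) = -1, μ(98) = 0, μ(99) = 0, μ(100) = 0, μ(101) = -1, μ(102) = -1, μ(103) = -1, μ(104) = 0, μ(105) = -1, μ(106) = 1, μ(107) = -1, μ(108) = 0, μ(109) = -1, μ(110) = -1, μ(111) = 1, μ(112) = 0, μ(113) = -1, μ(114) = -1, μ(115) = 1, μ(116) = 0, μ(117) = 0, μ(118) = 1, μ(119) = 1, μ(120) = 0, μ(121) = 0, μ(122) = 1, μ(123) = 1, μ(124) = 0, μ(125) = 0, μ(126) = 0, μ(127) = -1, μ(128) = 0, μ(129) = 1, μ(130) = -1, μ(131) = -1, μ(132) = 0, μ(133) = 1, μ(134) = 1, μ(135) = 0, μ(136) = 0, μ(137) = -1, μ(138) = -1, μ(139) = -1, μ(140) = 0, μ(141) = 1, μ(142) = 1, μ(143) = 1, μ(144) = 0, μ(145) = 1, μ(146) = 1, μ(147) = 0, μ(148) = 0, μ(149) = -1, μ(150) = 0, μ(151) = -1, μ(152) = 0, μ(153) = 0, μ(154) = -1, μ(155) = 1, μ(156) = 0, μ(157) = -1, μ(158) = 1, μ(159) = 1, μ(160) = 0, μ(161) = 1, μ(162) = 0, μ(163) = -1, μ(164) = 0, μ(165) = -1, μ(166) = 1, μ(167) = -1, μ(168) = 0, μ(169) = 0, μ(170) = -1, μ(171) = 0, μ(172) = 0, μ(173) = -1, μ(174) = -1, μ(175) = 0, μ(176) = 0, μ(177) = 1, μ(178) = 1, μ(179) = -1, μ(180) = 0, μ(181) = -1, μ(182) = -1. Summing all 182 values: -5. (Mertens function M(x) = Σ_{n ≤ x} μ(n); on average M(x) should be small (PNT ⟺ M(x) = o(x)).)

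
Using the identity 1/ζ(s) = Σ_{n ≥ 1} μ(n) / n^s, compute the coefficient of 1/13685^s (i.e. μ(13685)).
μ(13685) = 1

Factor n = 13685 = 5 · 7 · 17 · 23. μ(n) = 0 if any exponent ≥ 2 (not squarefree); otherwise μ(n) = (−1)^{ω(n)} where ω(n) is the number of distinct prime factors. Applying: μ(13685) = 1.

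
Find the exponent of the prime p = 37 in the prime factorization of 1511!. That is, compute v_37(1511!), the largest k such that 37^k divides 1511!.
v_37(1511!) = 41

Legendre's formula: v_p(n!) = Σ_{k ≥ 1} ⌊n / p^k⌋. For p = 37, n = 1511, the terms are:
  ⌊1511/37^1⌋ = ⌊1511/37⌋ = 40
  ⌊1511/37^2⌋ = ⌊1511/1369⌋ = 1
(the next term ⌊1511/37^3⌋ = 0, terminating the sum). Summing: v_37(1511!) = 40 + 1 = 41.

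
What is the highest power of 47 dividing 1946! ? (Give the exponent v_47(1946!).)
v_47(1946!) = 41

Legendre's formula: v_p(n!) = Σ_{k ≥ 1} ⌊n / p^k⌋. For p = 47, n = 1946, the terms are:
  ⌊1946/47^1⌋ = ⌊1946/47⌋ = 41
(the next term ⌊1946/47^2⌋ = 0, terminating the sum). Summing: v_47(1946!) = 41 = 41.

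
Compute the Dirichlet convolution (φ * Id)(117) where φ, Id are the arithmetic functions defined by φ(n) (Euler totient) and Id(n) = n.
(φ * Id)(117) = 525

Divisors of 117: [1, 3, 9, 13, 39, 117]. For each d | 117:
  d = 1: φ(1) · Id(117/1) = 1 · 117 = 117
  d = 3: φ(3) · Id(117/3) = 2 · 39 = 78
  d = 9: φ(9) · Id(117/9) = 6 · 13 = 78
  d = 13: φ(13) · Id(117/13) = 12 · 9 = 108
  d = 39: φ(39) · Id(117/39) = 24 · 3 = 72
  d = 117: φ(117) · Id(117/117) = 72 · 1 = 72
Summing: (φ * Id)(117) = 117 + 78 + 78 + 108 + 72 + 72 = 525.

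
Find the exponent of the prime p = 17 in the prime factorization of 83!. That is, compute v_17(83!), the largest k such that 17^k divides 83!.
v_17(83!) = 4

Legendre's formula: v_p(n!) = Σ_{k ≥ 1} ⌊n / p^k⌋. For p = 17, n = 83, the terms are:
  ⌊83/17^1⌋ = ⌊83/17⌋ = 4
(the next term ⌊83/17^2⌋ = 0, terminating the sum). Summing: v_17(83!) = 4 = 4.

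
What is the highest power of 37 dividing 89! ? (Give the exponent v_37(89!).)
v_37(89!) = 2

Legendre's formula: v_p(n!) = Σ_{k ≥ 1} ⌊n / p^k⌋. For p = 37, n = 89, the terms are:
  ⌊89/37^1⌋ = ⌊89/37⌋ = 2
(the next term ⌊89/37^2⌋ = 0, terminating the sum). Summing: v_37(89!) = 2 = 2.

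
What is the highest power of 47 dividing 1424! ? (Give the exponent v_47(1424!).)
v_47(1424!) = 30

Legendre's formula: v_p(n!) = Σ_{k ≥ 1} ⌊n / p^k⌋. For p = 47, n = 1424, the terms are:
  ⌊1424/47^1⌋ = ⌊1424/47⌋ = 30
(the next term ⌊1424/47^2⌋ = 0, terminating the sum). Summing: v_47(1424!) = 30 = 30.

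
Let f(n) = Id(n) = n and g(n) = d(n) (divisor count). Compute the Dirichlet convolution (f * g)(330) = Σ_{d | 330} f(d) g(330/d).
(Id * d)(330) = 1820

Divisors of 330: [1, 2, 3, 5, 6, 10, 11, 15, 22, 30, 33, 55, 66, 110, 165, 330]. For each d | 330:
  d = 1: Id(1) · d(330/1) = 1 · 16 = 16
  d = 2: Id(2) · d(330/2) = 2 · 8 = 16
  d = 3: Id(3) · d(330/3) = 3 · 8 = 24
  d = 5: Id(5) · d(330/5) = 5 · 8 = 40
  d = 6: Id(6) · d(330/6) = 6 · 4 = 24
  d = 10: Id(10) · d(330/10) = 10 · 4 = 40
  d = 11: Id(11) · d(330/11) = 11 · 8 = 88
  d = 15: Id(15) · d(330/15) = 15 · 4 = 60
  d = 22: Id(22) · d(330/22) = 22 · 4 = 88
  d = 30: Id(30) · d(330/30) = 30 · 2 = 60
  d = 33: Id(33) · d(330/33) = 33 · 4 = 132
  d = 55: Id(55) · d(330/55) = 55 · 4 = 220
  d = 66: Id(66) · d(330/66) = 66 · 2 = 132
  d = 110: Id(110) · d(330/110) = 110 · 2 = 220
  d = 165: Id(165) · d(330/165) = 165 · 2 = 330
  d = 330: Id(330) · d(330/330) = 330 · 1 = 330
Summing: (Id * d)(330) = 16 + 16 + 24 + 40 + 24 + 40 + 88 + 60 + 88 + 60 + 132 + 220 + 132 + 220 + 330 + 330 = 1820.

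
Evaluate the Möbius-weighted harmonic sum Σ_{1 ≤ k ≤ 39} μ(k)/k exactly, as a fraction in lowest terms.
Σ μ(k)/k = 124873406579/2473579378270

Values of μ(k) for 1 ≤ k ≤ 39: μ(1) = 1, μ(2) = -1, μ(3) = -1, μ(5) = -1, μ(6) = 1, μ(7) = -1, μ(10) = 1, μ(11) = -1, μ(13) = -1, μ(14) = 1, μ(15) = 1, μ(17) = -1, μ(19) = -1, μ(21) = 1, μ(22) = 1, μ(23) = -1, μ(26) = 1, μ(29) = -1, μ(30) = -1, μ(31) = -1, μ(33) = 1, μ(34) = 1, μ(35) = 1, μ(37) = -1, μ(38) = 1, μ(39) = 1, with μ = 0 on non-squarefree integers. Summing μ(k)/k for k where μ(k) ≠ 0 gives 124873406579/2473579378270 ≈ 0.0505. (PNT ⟺ this sum → 0 as n → ∞.)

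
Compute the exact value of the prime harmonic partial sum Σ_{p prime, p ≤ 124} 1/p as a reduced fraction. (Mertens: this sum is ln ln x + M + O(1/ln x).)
Σ 1/p = 58472171373748331322981543916880425472323867753/31610054640417607788145206291543662493274686990

π(124) = 30, so the primes ≤ 124 are [2, 3, 5, 7, 11, 13, 17, 19, 23, 29, 31, 37, 41, 43, 47, 53, 59, 61, 67, 71, 73, 79, 83, 89, 97, 101, 103, 107, 109, 113]. Summing 1/p over these primes: 58472171373748331322981543916880425472323867753/31610054640417607788145206291543662493274686990 ≈ 1.8498. Mertens estimate ln ln(124) + 0.2615 ≈ 1.8343.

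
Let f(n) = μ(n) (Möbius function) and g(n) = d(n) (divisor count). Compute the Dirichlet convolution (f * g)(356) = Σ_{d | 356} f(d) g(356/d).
(μ * d)(356) = 1

Divisors of 356: [1, 2, 4, 89, 178, 356]. For each d | 356:
  d = 1: μ(1) · d(356/1) = 1 · 6 = 6
  d = 2: μ(2) · d(356/2) = -1 · 4 = -4
  d = 4: μ(4) · d(356/4) = 0 · 2 = 0
  d = 89: μ(89) · d(356/89) = -1 · 3 = -3
  d = 178: μ(178) · d(356/178) = 1 · 2 = 2
  d = 356: μ(356) · d(356/356) = 0 · 1 = 0
Summing: (μ * d)(356) = 6 + -4 + 0 + -3 + 2 + 0 = 1.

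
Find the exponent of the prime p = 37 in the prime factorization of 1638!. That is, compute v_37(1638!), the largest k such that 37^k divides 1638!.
v_37(1638!) = 45

Legendre's formula: v_p(n!) = Σ_{k ≥ 1} ⌊n / p^k⌋. For p = 37, n = 1638, the terms are:
  ⌊1638/37^1⌋ = ⌊1638/37⌋ = 44
  ⌊1638/37^2⌋ = ⌊1638/1369⌋ = 1
(the next term ⌊1638/37^3⌋ = 0, terminating the sum). Summing: v_37(1638!) = 44 + 1 = 45.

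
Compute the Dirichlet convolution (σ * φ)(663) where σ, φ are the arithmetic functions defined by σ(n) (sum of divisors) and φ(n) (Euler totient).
(σ * φ)(663) = 5304

Divisors of 663: [1, 3, 13, 17, 39, 51, 221, 663]. For each d | 663:
  d = 1: σ(1) · φ(663/1) = 1 · 384 = 384
  d = 3: σ(3) · φ(663/3) = 4 · 192 = 768
  d = 13: σ(13) · φ(663/13) = 14 · 32 = 448
  d = 17: σ(17) · φ(663/17) = 18 · 24 = 432
  d = 39: σ(39) · φ(663/39) = 56 · 16 = 896
  d = 51: σ(51) · φ(663/51) = 72 · 12 = 864
  d = 221: σ(221) · φ(663/221) = 252 · 2 = 504
  d = 663: σ(663) · φ(663/663) = 1008 · 1 = 1008
Summing: (σ * φ)(663) = 384 + 768 + 448 + 432 + 896 + 864 + 504 + 1008 = 5304.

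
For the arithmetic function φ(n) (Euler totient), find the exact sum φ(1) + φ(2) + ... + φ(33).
Σ_{n ≤ 33} φ(n) = 344

Compute φ(n) for each 1 ≤ n ≤ 33: φ(1) = 1, φ(2) = 1, φ(3) = 2, φ(4) = 2, φ(5) = 4, φ(6) = 2, φ(7) = 6, φ(8) = 4, φ(9) = 6, φ(10) = 4, φ(11) = 10, φ(12) = 4, φ(13) = 12, φ(14) = 6, φ(15) = 8, φ(16) = 8, φ(17) = 16, φ(18) = 6, φ(19) = 18, φ(20) = 8, φ(21) = 12, φ(22) = 10, φ(23) = 22, φ(24) = 8, φ(25) = 20, φ(26) = 12, φ(27) = 18, φ(28) = 12, φ(29) = 28, φ(30) = 8, φ(31) = 30, φ(32) = 16, φ(33) = 20. Summing all 33 values: 344. (Average order: Σ_{n ≤ x} φ(n) ~ (3/π²) x². For x = 33, (3/π²)·33² ≈ 331.02.)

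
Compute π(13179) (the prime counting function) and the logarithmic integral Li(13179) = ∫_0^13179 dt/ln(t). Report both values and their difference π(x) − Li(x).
π(13179) = 1568;  Li(13179) ≈ 1585.99;  π(x) − Li(x) ≈ -17.99.

Direct count of primes ≤ 13179 gives π(13179) = 1568. Numerical evaluation of the logarithmic integral gives Li(13179) ≈ 1585.99. The difference π(x) − Li(x) ≈ -17.99 is typically negative for small/moderate x (Li(x) overestimates), though Littlewood's theorem shows this sign changes infinitely often.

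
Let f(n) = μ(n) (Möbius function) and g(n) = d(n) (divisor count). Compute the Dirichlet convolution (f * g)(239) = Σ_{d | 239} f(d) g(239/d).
(μ * d)(239) = 1

Divisors of 239: [1, 239]. For each d | 239:
  d = 1: μ(1) · d(239/1) = 1 · 2 = 2
  d = 239: μ(239) · d(239/239) = -1 · 1 = -1
Summing: (μ * d)(239) = 2 + -1 = 1.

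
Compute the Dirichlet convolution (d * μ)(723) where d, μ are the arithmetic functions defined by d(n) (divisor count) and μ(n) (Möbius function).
(d * μ)(723) = 1

Divisors of 723: [1, 3, 241, 723]. For each d | 723:
  d = 1: d(1) · μ(723/1) = 1 · 1 = 1
  d = 3: d(3) · μ(723/3) = 2 · -1 = -2
  d = 241: d(241) · μ(723/241) = 2 · -1 = -2
  d = 723: d(723) · μ(723/723) = 4 · 1 = 4
Summing: (d * μ)(723) = 1 + -2 + -2 + 4 = 1.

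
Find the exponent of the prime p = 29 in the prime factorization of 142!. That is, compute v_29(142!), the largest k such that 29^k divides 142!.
v_29(142!) = 4

Legendre's formula: v_p(n!) = Σ_{k ≥ 1} ⌊n / p^k⌋. For p = 29, n = 142, the terms are:
  ⌊142/29^1⌋ = ⌊142/29⌋ = 4
(the next term ⌊142/29^2⌋ = 0, terminating the sum). Summing: v_29(142!) = 4 = 4.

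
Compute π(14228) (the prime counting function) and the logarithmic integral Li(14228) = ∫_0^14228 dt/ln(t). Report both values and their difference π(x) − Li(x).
π(14228) = 1672;  Li(14228) ≈ 1696.12;  π(x) − Li(x) ≈ -24.12.

Direct count of primes ≤ 14228 gives π(14228) = 1672. Numerical evaluation of the logarithmic integral gives Li(14228) ≈ 1696.12. The difference π(x) − Li(x) ≈ -24.12 is typically negative for small/moderate x (Li(x) overestimates), though Littlewood's theorem shows this sign changes infinitely often.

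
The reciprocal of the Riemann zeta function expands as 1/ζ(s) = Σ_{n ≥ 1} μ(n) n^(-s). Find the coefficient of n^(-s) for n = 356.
μ(356) = 0

Factor n = 356 = 2^2 · 89. μ(n) = 0 if any exponent ≥ 2 (not squarefree); otherwise μ(n) = (−1)^{ω(n)} where ω(n) is the number of distinct prime factors. Applying: μ(356) = 0.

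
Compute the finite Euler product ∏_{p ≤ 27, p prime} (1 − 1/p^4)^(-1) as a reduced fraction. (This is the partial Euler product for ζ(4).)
∏ = 179711034607426083154393/166042662475294310400000

The primes p ≤ 27 are [2, 3, 5, 7, 11, 13, 17, 19, 23]. For each prime, (1 − 1/p^4)^(-1) = p^4 / (p^4 − 1). The product is (1 − 1/2^4)^(-1), (1 − 1/3^4)^(-1), (1 − 1/5^4)^(-1), (1 − 1/7^4)^(-1), (1 − 1/11^4)^(-1), (1 − 1/13^4)^(-1), (1 − 1/17^4)^(-1), (1 − 1/19^4)^(-1), (1 − 1/23^4)^(-1) = ∏ p^4 / (p^4 − 1) = 179711034607426083154393/166042662475294310400000.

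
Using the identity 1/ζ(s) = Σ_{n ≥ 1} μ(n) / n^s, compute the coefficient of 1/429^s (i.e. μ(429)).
μ(429) = -1

Factor n = 429 = 3 · 11 · 13. μ(n) = 0 if any exponent ≥ 2 (not squarefree); otherwise μ(n) = (−1)^{ω(n)} where ω(n) is the number of distinct prime factors. Applying: μ(429) = -1.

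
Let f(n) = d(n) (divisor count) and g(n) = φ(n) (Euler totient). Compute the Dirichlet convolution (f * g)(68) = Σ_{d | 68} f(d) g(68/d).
(d * φ)(68) = 126

Divisors of 68: [1, 2, 4, 17, 34, 68]. For each d | 68:
  d = 1: d(1) · φ(68/1) = 1 · 32 = 32
  d = 2: d(2) · φ(68/2) = 2 · 16 = 32
  d = 4: d(4) · φ(68/4) = 3 · 16 = 48
  d = 17: d(17) · φ(68/17) = 2 · 2 = 4
  d = 34: d(34) · φ(68/34) = 4 · 1 = 4
  d = 68: d(68) · φ(68/68) = 6 · 1 = 6
Summing: (d * φ)(68) = 32 + 32 + 48 + 4 + 4 + 6 = 126.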